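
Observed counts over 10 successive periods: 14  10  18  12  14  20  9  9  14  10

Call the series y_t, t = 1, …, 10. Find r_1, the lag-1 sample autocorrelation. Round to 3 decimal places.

-0.281

Mean ȳ = (14 + 10 + 18 + 12 + 14 + 20 + 9 + 9 + 14 + 10)/10 = 13.0000
Numerator Σ_{t=1}^{9}(y_t−ȳ)(y_{t+1}−ȳ) = -36.0000
Denominator Σ(y_t−ȳ)² = 128.0000
r_1 = -36.0000 / 128.0000 = -0.281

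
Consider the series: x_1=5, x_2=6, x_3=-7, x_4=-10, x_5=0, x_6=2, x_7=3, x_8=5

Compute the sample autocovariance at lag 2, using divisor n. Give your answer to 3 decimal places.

Mean x̄ = (5 + 6 − 7 − 10 + 0 + 2 + 3 + 5)/8 = 0.5000
Deviations: 4.5000, 5.5000, -7.5000, -10.5000, -0.5000, 1.5000, 2.5000, 4.5000
Σ_{t=1}^{6}(x_t−x̄)(x_{t+2}−x̄) = -98.0000
γ_2 = -98.0000 / 8 = -12.250

-12.250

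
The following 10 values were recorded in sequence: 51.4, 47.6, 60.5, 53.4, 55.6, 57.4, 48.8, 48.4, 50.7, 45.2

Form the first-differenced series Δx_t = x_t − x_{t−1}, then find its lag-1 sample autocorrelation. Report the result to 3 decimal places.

First differences Δx: -3.8, 12.9, -7.1, 2.2, 1.8, -8.6, -0.4, 2.3, -5.5
Mean of differences = -0.6889
Numerator Σ(Δx_t−Δx̄)(Δx_{t+1}−Δx̄) = -176.2190
Denominator Σ(Δx_t−Δx̄)² = 344.7289
r_1(Δx) = -176.2190 / 344.7289 = -0.511

-0.511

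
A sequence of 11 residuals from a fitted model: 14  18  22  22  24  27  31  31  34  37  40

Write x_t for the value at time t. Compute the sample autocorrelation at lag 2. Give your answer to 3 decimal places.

0.412

Mean x̄ = (14 + 18 + 22 + 22 + 24 + 27 + 31 + 31 + 34 + 37 + 40)/11 = 27.2727
Numerator Σ_{t=1}^{9}(x_t−x̄)(x_{t+2}−x̄) = 271.3058
Denominator Σ(x_t−x̄)² = 658.1818
r_2 = 271.3058 / 658.1818 = 0.412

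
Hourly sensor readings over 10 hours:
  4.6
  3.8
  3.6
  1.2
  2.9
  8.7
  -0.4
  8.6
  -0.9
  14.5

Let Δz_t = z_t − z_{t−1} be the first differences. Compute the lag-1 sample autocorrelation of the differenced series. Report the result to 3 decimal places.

First differences Δz: -0.8, -0.2, -2.4, 1.7, 5.8, -9.1, 9.0, -9.5, 15.4
Mean of differences = 1.1000
Numerator Σ(Δz_t−Δz̄)(Δz_{t+1}−Δz̄) = -356.1000
Denominator Σ(Δz_t−Δz̄)² = 523.3000
r_1(Δz) = -356.1000 / 523.3000 = -0.680

-0.680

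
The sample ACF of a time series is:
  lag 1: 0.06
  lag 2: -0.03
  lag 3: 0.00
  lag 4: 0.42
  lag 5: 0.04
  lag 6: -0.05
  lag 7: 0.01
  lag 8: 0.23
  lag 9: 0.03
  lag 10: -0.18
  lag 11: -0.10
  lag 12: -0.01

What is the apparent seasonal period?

The largest autocorrelation is r_4 = 0.42, with a weaker echo at lag 8 (0.23); the remaining lags stay at or below 0.06.
The dominant spike at lag 4 indicates a seasonal period of 4.

4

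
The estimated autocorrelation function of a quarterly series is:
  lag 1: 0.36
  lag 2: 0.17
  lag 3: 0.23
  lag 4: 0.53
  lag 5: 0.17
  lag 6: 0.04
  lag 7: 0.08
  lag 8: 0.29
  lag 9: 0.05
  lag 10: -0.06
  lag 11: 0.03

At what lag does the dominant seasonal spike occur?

4

The largest autocorrelation is r_4 = 0.53; the remaining lags stay at or below 0.36. The elevated value at lag 1 (0.36), dropping to 0.17 at lag 2, reflects decaying short-term dependence rather than seasonality.
The dominant spike at lag 4 indicates a seasonal period of 4.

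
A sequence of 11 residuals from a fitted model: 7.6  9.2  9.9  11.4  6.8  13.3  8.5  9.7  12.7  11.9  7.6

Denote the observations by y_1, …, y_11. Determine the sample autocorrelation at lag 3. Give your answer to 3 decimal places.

Mean ȳ = (7.6 + 9.2 + 9.9 + 11.4 + 6.8 + 13.3 + 8.5 + 9.7 + 12.7 + 11.9 + 7.6)/11 = 9.8727
Numerator Σ_{t=1}^{8}(y_t−ȳ)(y_{t+3}−ȳ) = 4.4232
Denominator Σ(y_t−ȳ)² = 48.3218
r_3 = 4.4232 / 48.3218 = 0.092

0.092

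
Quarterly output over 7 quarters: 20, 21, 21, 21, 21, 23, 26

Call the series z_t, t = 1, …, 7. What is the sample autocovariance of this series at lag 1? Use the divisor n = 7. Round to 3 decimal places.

1.079

Mean z̄ = (20 + 21 + 21 + 21 + 21 + 23 + 26)/7 = 21.8571
Deviations: -1.8571, -0.8571, -0.8571, -0.8571, -0.8571, 1.1429, 4.1429
Σ_{t=1}^{6}(z_t−z̄)(z_{t+1}−z̄) = 7.5510
γ_1 = 7.5510 / 7 = 1.079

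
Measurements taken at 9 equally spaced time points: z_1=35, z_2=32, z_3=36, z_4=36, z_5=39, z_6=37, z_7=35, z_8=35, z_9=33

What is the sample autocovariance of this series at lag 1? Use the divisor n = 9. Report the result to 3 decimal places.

Mean z̄ = (35 + 32 + 36 + 36 + 39 + 37 + 35 + 35 + 33)/9 = 35.3333
Σ_{t=1}^{8}(z_t−z̄)(z_{t+1}−z̄) = 8.2222
γ_1 = 8.2222 / 9 = 0.914

0.914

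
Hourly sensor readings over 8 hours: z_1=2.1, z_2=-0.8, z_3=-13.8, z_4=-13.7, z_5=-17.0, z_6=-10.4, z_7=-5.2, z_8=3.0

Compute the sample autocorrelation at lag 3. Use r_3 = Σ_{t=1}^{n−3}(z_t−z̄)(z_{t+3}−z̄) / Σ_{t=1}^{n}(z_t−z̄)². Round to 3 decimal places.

-0.495

Mean z̄ = (2.1 − 0.8 − 13.8 − 13.7 − 17.0 − 10.4 − 5.2 + 3.0)/8 = -6.9750
Deviations from mean: 9.0750, 6.1750, -6.8250, -6.7250, -10.0250, -3.4250, 1.7750, 9.9750
Σ(z_t−z̄)(z_{t+3}−z̄) = (-61.0294) + (-61.9044) + (23.3756) + (-11.9369) + (-99.9994) = -211.4944
Denominator Σ(z_t−z̄)² = 427.1750
r_3 = -211.4944 / 427.1750 = -0.495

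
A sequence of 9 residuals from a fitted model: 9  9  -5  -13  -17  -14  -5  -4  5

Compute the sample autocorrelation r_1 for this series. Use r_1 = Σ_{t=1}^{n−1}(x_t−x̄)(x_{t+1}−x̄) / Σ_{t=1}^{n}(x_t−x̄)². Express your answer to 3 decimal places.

0.550

Mean x̄ = (9 + 9 − 5 − 13 − 17 − 14 − 5 − 4 + 5)/9 = -3.8889
Numerator Σ_{t=1}^{8}(x_t−x̄)(x_{t+1}−x̄) = 424.3210
Denominator Σ(x_t−x̄)² = 770.8889
r_1 = 424.3210 / 770.8889 = 0.550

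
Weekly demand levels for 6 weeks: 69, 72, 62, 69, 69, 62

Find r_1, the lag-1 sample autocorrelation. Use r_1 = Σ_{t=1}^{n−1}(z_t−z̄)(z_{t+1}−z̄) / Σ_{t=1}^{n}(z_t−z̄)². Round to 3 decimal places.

-0.365

Mean z̄ = (69 + 72 + 62 + 69 + 69 + 62)/6 = 67.1667
Deviations from mean: 1.8333, 4.8333, -5.1667, 1.8333, 1.8333, -5.1667
Numerator Σ_{t=1}^{5}(z_t−z̄)(z_{t+1}−z̄) = -31.6944
Denominator Σ(z_t−z̄)² = 86.8333
r_1 = -31.6944 / 86.8333 = -0.365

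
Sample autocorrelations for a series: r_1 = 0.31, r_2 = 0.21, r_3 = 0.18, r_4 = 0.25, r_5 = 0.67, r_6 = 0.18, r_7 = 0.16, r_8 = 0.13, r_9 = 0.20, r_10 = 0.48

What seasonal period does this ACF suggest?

5

The largest autocorrelation is r_5 = 0.67, with a weaker echo at lag 10 (0.48); the remaining lags stay at or below 0.31. The elevated value at lag 1 (0.31), dropping to 0.21 at lag 2, reflects decaying short-term dependence rather than seasonality.
The dominant spike at lag 5 indicates a seasonal period of 5.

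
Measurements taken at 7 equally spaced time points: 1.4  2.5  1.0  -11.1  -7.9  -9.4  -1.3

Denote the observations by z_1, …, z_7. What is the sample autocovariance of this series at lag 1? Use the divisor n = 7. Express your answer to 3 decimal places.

9.757

Mean z̄ = (1.4 + 2.5 + 1.0 − 11.1 − 7.9 − 9.4 − 1.3)/7 = -3.5429
Σ_{t=1}^{6}(z_t−z̄)(z_{t+1}−z̄) = 68.3010
γ_1 = 68.3010 / 7 = 9.757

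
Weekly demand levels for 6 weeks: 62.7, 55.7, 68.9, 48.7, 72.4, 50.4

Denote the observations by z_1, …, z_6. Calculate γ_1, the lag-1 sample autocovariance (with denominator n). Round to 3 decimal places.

Mean z̄ = (62.7 + 55.7 + 68.9 + 48.7 + 72.4 + 50.4)/6 = 59.8000
Deviations: 2.9000, -4.1000, 9.1000, -11.1000, 12.6000, -9.4000
Σ_{t=1}^{5}(z_t−z̄)(z_{t+1}−z̄) = -408.5100
γ_1 = -408.5100 / 6 = -68.085

-68.085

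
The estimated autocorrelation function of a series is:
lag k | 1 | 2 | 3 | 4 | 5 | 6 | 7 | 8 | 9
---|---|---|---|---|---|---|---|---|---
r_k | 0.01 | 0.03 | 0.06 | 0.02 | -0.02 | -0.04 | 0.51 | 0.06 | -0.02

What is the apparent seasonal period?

The largest autocorrelation is r_7 = 0.51; the remaining lags stay at or below 0.06.
The dominant spike at lag 7 indicates a seasonal period of 7.

7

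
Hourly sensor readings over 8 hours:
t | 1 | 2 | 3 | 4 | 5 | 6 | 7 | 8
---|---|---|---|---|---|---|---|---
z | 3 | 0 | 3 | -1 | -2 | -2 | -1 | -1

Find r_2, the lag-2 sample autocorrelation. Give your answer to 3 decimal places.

0.302

Mean z̄ = (3 + 0 + 3 − 1 − 2 − 2 − 1 − 1)/8 = -0.1250
Numerator Σ_{t=1}^{6}(z_t−z̄)(z_{t+2}−z̄) = 8.7188
Denominator Σ(z_t−z̄)² = 28.8750
r_2 = 8.7188 / 28.8750 = 0.302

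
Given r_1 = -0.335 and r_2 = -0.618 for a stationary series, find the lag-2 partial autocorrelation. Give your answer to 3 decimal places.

-0.823

φ_{22} = (r_2 − r_1²) / (1 − r_1²)
r_1² = (-0.335)² = 0.112225
Numerator = -0.618 − 0.1122 = -0.7302; denominator = 1 − 0.1122 = 0.8878
φ_{22} = -0.7302 / 0.8878 = -0.823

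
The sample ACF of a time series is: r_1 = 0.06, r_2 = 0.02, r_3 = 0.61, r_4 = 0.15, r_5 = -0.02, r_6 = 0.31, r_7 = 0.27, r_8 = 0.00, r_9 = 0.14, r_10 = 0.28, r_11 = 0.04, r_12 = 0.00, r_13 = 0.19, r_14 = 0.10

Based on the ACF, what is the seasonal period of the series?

3

The largest autocorrelation is r_3 = 0.61, with a weaker echo at lag 6 (0.31); the remaining lags stay at or below 0.28.
The dominant spike at lag 3 indicates a seasonal period of 3.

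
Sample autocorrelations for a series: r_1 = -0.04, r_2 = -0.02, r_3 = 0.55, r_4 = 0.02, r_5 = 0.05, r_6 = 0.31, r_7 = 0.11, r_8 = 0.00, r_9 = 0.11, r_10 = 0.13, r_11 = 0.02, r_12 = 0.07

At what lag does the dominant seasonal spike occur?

3

The largest autocorrelation is r_3 = 0.55, with a weaker echo at lag 6 (0.31); the remaining lags stay at or below 0.13.
The dominant spike at lag 3 indicates a seasonal period of 3.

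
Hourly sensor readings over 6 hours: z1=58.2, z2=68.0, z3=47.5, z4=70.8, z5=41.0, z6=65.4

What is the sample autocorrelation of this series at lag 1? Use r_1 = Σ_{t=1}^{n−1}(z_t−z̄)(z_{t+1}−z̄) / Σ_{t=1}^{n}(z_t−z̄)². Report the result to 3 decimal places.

-0.808

Mean z̄ = (58.2 + 68.0 + 47.5 + 70.8 + 41.0 + 65.4)/6 = 58.4833
Σ(z_t−z̄)(z_{t+1}−z̄) = (-2.6964) + (-104.5247) + (-135.2781) + (-215.3364) + (-120.9264) = -578.7619
Denominator Σ(z_t−z̄)² = 716.4883
r_1 = -578.7619 / 716.4883 = -0.808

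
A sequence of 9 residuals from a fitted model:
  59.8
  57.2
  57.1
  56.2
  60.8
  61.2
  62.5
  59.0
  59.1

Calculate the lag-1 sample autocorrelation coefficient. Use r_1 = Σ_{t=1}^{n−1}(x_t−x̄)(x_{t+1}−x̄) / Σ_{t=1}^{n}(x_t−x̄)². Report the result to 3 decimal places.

Mean x̄ = (59.8 + 57.2 + 57.1 + 56.2 + 60.8 + 61.2 + 62.5 + 59.0 + 59.1)/9 = 59.2111
Numerator Σ_{t=1}^{8}(x_t−x̄)(x_{t+1}−x̄) = 13.6643
Denominator Σ(x_t−x̄)² = 35.2689
r_1 = 13.6643 / 35.2689 = 0.387

0.387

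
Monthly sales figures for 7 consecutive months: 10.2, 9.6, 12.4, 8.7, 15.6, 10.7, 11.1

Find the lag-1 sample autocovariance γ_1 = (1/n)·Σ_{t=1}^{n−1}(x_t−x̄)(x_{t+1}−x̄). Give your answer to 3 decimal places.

Mean x̄ = (10.2 + 9.6 + 12.4 + 8.7 + 15.6 + 10.7 + 11.1)/7 = 11.1857
Deviations: -0.9857, -1.5857, 1.2143, -2.4857, 4.4143, -0.4857, -0.0857
Σ_{t=1}^{6}(x_t−x̄)(x_{t+1}−x̄) = -16.4559
γ_1 = -16.4559 / 7 = -2.351

-2.351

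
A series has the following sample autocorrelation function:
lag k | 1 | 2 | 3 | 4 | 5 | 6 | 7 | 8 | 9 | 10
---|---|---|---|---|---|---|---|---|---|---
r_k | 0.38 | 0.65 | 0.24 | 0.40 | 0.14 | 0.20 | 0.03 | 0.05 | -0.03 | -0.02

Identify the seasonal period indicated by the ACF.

The largest autocorrelation is r_2 = 0.65, with a weaker echo at lag 4 (0.40); the remaining lags stay at or below 0.38.
The dominant spike at lag 2 indicates a seasonal period of 2.

2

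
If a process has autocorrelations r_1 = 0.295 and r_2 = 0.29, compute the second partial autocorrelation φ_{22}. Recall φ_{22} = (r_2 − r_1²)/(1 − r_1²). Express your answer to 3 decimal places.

0.222

φ_{22} = (r_2 − r_1²) / (1 − r_1²)
r_1² = (0.295)² = 0.087025
Numerator = 0.29 − 0.0870 = 0.2030; denominator = 1 − 0.0870 = 0.9130
φ_{22} = 0.2030 / 0.9130 = 0.222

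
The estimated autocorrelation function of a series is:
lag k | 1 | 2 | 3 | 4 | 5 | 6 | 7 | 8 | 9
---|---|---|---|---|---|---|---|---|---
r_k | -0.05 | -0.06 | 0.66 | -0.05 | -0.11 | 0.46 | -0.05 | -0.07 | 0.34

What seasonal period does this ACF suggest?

3

The largest autocorrelation is r_3 = 0.66, with weaker echoes at lags 6 (0.46) and 9 (0.34); the remaining lags stay at or below -0.05.
The dominant spike at lag 3 indicates a seasonal period of 3.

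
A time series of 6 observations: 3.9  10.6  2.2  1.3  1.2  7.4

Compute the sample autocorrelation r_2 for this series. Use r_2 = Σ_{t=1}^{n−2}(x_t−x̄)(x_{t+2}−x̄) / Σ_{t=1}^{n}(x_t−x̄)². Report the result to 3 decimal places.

-0.279

Mean x̄ = (3.9 + 10.6 + 2.2 + 1.3 + 1.2 + 7.4)/6 = 4.4333
Σ(x_t−x̄)(x_{t+2}−x̄) = (1.1911) + (-19.3222) + (7.2211) + (-9.2956) = -20.2056
Denominator Σ(x_t−x̄)² = 72.3733
r_2 = -20.2056 / 72.3733 = -0.279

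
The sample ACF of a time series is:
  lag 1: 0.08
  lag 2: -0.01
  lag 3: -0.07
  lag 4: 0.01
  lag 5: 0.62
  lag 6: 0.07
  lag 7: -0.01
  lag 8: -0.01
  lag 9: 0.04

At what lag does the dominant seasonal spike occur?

5

The largest autocorrelation is r_5 = 0.62; the remaining lags stay at or below 0.08.
The dominant spike at lag 5 indicates a seasonal period of 5.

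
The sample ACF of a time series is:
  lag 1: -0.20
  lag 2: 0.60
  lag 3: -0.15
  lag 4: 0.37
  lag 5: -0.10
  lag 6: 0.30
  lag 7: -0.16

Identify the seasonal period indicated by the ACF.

The largest autocorrelation is r_2 = 0.60, with weaker echoes at lags 4 (0.37) and 6 (0.30); the remaining lags stay at or below -0.10.
The dominant spike at lag 2 indicates a seasonal period of 2.

2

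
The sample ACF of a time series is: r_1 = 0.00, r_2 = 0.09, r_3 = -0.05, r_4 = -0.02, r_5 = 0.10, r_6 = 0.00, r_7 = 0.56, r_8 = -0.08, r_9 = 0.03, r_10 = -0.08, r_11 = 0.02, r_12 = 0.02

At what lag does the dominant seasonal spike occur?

The largest autocorrelation is r_7 = 0.56; the remaining lags stay at or below 0.10.
The dominant spike at lag 7 indicates a seasonal period of 7.

7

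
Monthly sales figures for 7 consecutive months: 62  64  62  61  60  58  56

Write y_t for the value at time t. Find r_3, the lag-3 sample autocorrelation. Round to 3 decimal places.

Mean ȳ = (62 + 64 + 62 + 61 + 60 + 58 + 56)/7 = 60.4286
Numerator Σ_{t=1}^{4}(y_t−ȳ)(y_{t+3}−ȳ) = -6.9796
Denominator Σ(y_t−ȳ)² = 43.7143
r_3 = -6.9796 / 43.7143 = -0.160

-0.160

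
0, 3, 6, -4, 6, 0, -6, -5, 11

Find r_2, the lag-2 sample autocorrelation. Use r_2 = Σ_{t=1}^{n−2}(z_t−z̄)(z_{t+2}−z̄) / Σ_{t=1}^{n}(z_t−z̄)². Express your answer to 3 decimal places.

-0.314

Mean z̄ = (0 + 3 + 6 − 4 + 6 + 0 − 6 − 5 + 11)/9 = 1.2222
Σ(z_t−z̄)(z_{t+2}−z̄) = (-5.8395) + (-9.2840) + (22.8272) + (6.3827) + (-34.5062) + (7.6049) + (-70.6173) = -83.4321
Denominator Σ(z_t−z̄)² = 265.5556
r_2 = -83.4321 / 265.5556 = -0.314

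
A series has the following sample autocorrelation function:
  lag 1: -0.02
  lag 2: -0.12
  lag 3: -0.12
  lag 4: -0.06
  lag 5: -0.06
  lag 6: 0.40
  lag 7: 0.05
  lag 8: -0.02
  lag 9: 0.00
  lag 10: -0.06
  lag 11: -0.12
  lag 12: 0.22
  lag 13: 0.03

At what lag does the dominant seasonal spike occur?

6

The largest autocorrelation is r_6 = 0.40, with a weaker echo at lag 12 (0.22); the remaining lags stay at or below 0.05.
The dominant spike at lag 6 indicates a seasonal period of 6.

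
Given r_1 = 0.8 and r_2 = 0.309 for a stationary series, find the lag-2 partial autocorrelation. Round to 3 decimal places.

φ_{22} = (r_2 − r_1²) / (1 − r_1²)
r_1² = (0.8)² = 0.64
Numerator = 0.309 − 0.6400 = -0.3310; denominator = 1 − 0.6400 = 0.3600
φ_{22} = -0.3310 / 0.3600 = -0.919

-0.919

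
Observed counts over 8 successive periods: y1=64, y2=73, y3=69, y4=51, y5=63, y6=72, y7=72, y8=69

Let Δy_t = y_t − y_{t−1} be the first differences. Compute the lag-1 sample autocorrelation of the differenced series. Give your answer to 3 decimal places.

-0.110

First differences Δy: 9, -4, -18, 12, 9, 0, -3
Mean of differences = 0.7143
Numerator Σ(Δy_t−Δȳ)(Δy_{t+1}−Δȳ) = -71.7959
Denominator Σ(Δy_t−Δȳ)² = 651.4286
r_1(Δy) = -71.7959 / 651.4286 = -0.110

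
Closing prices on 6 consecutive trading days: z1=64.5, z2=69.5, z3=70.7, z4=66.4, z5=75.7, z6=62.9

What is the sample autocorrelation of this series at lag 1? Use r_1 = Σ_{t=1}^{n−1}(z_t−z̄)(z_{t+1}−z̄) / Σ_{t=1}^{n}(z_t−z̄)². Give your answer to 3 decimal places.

-0.551

Mean z̄ = (64.5 + 69.5 + 70.7 + 66.4 + 75.7 + 62.9)/6 = 68.2833
Σ(z_t−z̄)(z_{t+1}−z̄) = (-4.6031) + (2.9403) + (-4.5514) + (-13.9681) + (-39.9264) = -60.1086
Denominator Σ(z_t−z̄)² = 109.1683
r_1 = -60.1086 / 109.1683 = -0.551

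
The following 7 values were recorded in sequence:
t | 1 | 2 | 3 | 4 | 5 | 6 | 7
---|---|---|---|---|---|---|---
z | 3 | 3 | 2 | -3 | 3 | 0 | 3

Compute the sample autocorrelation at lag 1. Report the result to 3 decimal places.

-0.326

Mean z̄ = (3 + 3 + 2 − 3 + 3 + 0 + 3)/7 = 1.5714
Deviations from mean: 1.4286, 1.4286, 0.4286, -4.5714, 1.4286, -1.5714, 1.4286
Numerator Σ_{t=1}^{6}(z_t−z̄)(z_{t+1}−z̄) = -10.3265
Denominator Σ(z_t−z̄)² = 31.7143
r_1 = -10.3265 / 31.7143 = -0.326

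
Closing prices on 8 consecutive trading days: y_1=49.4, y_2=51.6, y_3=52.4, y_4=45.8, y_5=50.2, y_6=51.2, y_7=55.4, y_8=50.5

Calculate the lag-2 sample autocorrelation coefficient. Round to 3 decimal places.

-0.232

Mean ȳ = (49.4 + 51.6 + 52.4 + 45.8 + 50.2 + 51.2 + 55.4 + 50.5)/8 = 50.8125
Deviations from mean: -1.4125, 0.7875, 1.5875, -5.0125, -0.6125, 0.3875, 4.5875, -0.3125
Numerator Σ_{t=1}^{6}(y_t−ȳ)(y_{t+2}−ȳ) = -12.0353
Denominator Σ(y_t−ȳ)² = 51.9288
r_2 = -12.0353 / 51.9288 = -0.232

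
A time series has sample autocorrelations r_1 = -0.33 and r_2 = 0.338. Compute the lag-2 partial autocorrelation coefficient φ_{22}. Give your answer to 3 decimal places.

0.257

φ_{22} = (r_2 − r_1²) / (1 − r_1²)
r_1² = (-0.33)² = 0.1089
Numerator = 0.338 − 0.1089 = 0.2291; denominator = 1 − 0.1089 = 0.8911
φ_{22} = 0.2291 / 0.8911 = 0.257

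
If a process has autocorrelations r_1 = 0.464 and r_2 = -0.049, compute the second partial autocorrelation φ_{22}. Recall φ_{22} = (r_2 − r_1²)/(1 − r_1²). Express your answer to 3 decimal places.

-0.337

φ_{22} = (r_2 − r_1²) / (1 − r_1²)
r_1² = (0.464)² = 0.215296
Numerator = -0.049 − 0.2153 = -0.2643; denominator = 1 − 0.2153 = 0.7847
φ_{22} = -0.2643 / 0.7847 = -0.337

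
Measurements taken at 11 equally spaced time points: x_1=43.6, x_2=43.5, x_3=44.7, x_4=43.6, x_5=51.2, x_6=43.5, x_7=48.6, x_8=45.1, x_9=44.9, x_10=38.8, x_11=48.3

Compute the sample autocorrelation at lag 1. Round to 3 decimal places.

Mean x̄ = (43.6 + 43.5 + 44.7 + 43.6 + 51.2 + 43.5 + 48.6 + 45.1 + 44.9 + 38.8 + 48.3)/11 = 45.0727
Numerator Σ_{t=1}^{10}(x_t−x̄)(x_{t+1}−x̄) = -39.8253
Denominator Σ(x_t−x̄)² = 109.2018
r_1 = -39.8253 / 109.2018 = -0.365

-0.365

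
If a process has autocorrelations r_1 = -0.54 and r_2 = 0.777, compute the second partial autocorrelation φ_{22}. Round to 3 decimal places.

0.685

φ_{22} = (r_2 − r_1²) / (1 − r_1²)
r_1² = (-0.54)² = 0.2916
Numerator = 0.777 − 0.2916 = 0.4854; denominator = 1 − 0.2916 = 0.7084
φ_{22} = 0.4854 / 0.7084 = 0.685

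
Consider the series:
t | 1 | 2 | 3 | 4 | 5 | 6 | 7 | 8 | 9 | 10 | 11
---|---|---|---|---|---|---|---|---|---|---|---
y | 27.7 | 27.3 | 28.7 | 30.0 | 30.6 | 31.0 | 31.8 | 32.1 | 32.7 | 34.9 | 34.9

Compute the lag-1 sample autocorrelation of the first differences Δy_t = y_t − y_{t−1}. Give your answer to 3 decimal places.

-0.325

First differences Δy: -0.4, 1.4, 1.3, 0.6, 0.4, 0.8, 0.3, 0.6, 2.2, 0.0
Mean of differences = 0.7200
Numerator Σ(Δy_t−Δȳ)(Δy_{t+1}−Δȳ) = -1.6504
Denominator Σ(Δy_t−Δȳ)² = 5.0760
r_1(Δy) = -1.6504 / 5.0760 = -0.325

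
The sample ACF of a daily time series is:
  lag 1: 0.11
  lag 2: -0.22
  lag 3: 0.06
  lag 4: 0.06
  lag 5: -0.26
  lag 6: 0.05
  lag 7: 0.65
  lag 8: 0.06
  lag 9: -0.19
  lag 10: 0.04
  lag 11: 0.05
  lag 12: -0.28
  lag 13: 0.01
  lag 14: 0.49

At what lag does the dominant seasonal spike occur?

7

The largest autocorrelation is r_7 = 0.65, with a weaker echo at lag 14 (0.49); the remaining lags stay at or below 0.11.
The dominant spike at lag 7 indicates a seasonal period of 7.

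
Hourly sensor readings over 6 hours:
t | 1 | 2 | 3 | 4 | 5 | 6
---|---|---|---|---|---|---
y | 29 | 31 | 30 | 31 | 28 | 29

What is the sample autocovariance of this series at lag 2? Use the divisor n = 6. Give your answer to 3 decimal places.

Mean ȳ = (29 + 31 + 30 + 31 + 28 + 29)/6 = 29.6667
Deviations: -0.6667, 1.3333, 0.3333, 1.3333, -1.6667, -0.6667
Σ_{t=1}^{4}(y_t−ȳ)(y_{t+2}−ȳ) = 0.1111
γ_2 = 0.1111 / 6 = 0.019

0.019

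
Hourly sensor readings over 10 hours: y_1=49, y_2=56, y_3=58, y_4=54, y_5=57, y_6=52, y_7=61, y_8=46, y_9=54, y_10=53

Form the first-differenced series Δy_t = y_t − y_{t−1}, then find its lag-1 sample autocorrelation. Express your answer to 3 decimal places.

First differences Δy: 7, 2, -4, 3, -5, 9, -15, 8, -1
Mean of differences = 0.4444
Numerator Σ(Δy_t−Δȳ)(Δy_{t+1}−Δȳ) = -328.3086
Denominator Σ(Δy_t−Δȳ)² = 472.2222
r_1(Δy) = -328.3086 / 472.2222 = -0.695

-0.695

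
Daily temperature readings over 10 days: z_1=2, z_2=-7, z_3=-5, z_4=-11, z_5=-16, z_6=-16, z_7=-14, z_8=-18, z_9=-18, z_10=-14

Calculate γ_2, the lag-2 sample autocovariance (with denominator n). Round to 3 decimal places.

Mean z̄ = (2 − 7 − 5 − 11 − 16 − 16 − 14 − 18 − 18 − 14)/10 = -11.7000
Σ_{t=1}^{8}(z_t−z̄)(z_{t+2}−z̄) = 129.2200
γ_2 = 129.2200 / 10 = 12.922

12.922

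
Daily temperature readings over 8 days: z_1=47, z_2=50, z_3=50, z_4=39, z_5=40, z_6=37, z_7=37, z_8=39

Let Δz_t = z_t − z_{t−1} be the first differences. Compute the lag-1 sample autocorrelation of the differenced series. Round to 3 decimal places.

-0.224

First differences Δz: 3, 0, -11, 1, -3, 0, 2
Mean of differences = -1.1429
Numerator Σ(Δz_t−Δz̄)(Δz_{t+1}−Δz̄) = -30.1633
Denominator Σ(Δz_t−Δz̄)² = 134.8571
r_1(Δz) = -30.1633 / 134.8571 = -0.224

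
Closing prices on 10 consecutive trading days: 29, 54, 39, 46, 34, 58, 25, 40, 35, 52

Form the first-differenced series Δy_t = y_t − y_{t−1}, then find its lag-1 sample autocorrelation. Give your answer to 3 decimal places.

-0.708

First differences Δy: 25, -15, 7, -12, 24, -33, 15, -5, 17
Mean of differences = 2.5556
Numerator Σ(Δy_t−Δȳ)(Δy_{t+1}−Δȳ) = -2256.9753
Denominator Σ(Δy_t−Δȳ)² = 3188.2222
r_1(Δy) = -2256.9753 / 3188.2222 = -0.708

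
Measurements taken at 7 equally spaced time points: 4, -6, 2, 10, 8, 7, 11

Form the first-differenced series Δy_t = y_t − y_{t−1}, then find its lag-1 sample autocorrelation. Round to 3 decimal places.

First differences Δy: -10, 8, 8, -2, -1, 4
Mean of differences = 1.1667
Numerator Σ(Δy_t−Δȳ)(Δy_{t+1}−Δȳ) = -50.5278
Denominator Σ(Δy_t−Δȳ)² = 240.8333
r_1(Δy) = -50.5278 / 240.8333 = -0.210

-0.210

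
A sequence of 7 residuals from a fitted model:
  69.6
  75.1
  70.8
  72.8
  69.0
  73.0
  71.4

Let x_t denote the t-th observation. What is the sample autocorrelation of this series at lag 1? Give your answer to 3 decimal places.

Mean x̄ = (69.6 + 75.1 + 70.8 + 72.8 + 69.0 + 73.0 + 71.4)/7 = 71.6714
Deviations from mean: -2.0714, 3.4286, -0.8714, 1.1286, -2.6714, 1.3286, -0.2714
Numerator Σ_{t=1}^{6}(x_t−x̄)(x_{t+1}−x̄) = -17.9980
Denominator Σ(x_t−x̄)² = 27.0543
r_1 = -17.9980 / 27.0543 = -0.665

-0.665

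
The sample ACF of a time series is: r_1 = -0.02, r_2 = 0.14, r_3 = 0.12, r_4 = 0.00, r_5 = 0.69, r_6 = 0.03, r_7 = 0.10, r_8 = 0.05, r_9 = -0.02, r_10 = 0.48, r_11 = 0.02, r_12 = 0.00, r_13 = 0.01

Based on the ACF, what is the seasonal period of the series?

The largest autocorrelation is r_5 = 0.69, with a weaker echo at lag 10 (0.48); the remaining lags stay at or below 0.14.
The dominant spike at lag 5 indicates a seasonal period of 5.

5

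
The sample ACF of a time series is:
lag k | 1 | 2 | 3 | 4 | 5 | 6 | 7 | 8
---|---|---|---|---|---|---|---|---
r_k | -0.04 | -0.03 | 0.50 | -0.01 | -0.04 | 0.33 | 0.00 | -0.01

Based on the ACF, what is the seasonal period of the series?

3

The largest autocorrelation is r_3 = 0.50, with a weaker echo at lag 6 (0.33); the remaining lags stay at or below 0.00.
The dominant spike at lag 3 indicates a seasonal period of 3.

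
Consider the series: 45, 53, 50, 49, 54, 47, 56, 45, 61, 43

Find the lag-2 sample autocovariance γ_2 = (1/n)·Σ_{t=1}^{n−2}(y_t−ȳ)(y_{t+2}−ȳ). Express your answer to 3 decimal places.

Mean ȳ = (45 + 53 + 50 + 49 + 54 + 47 + 56 + 45 + 61 + 43)/10 = 50.3000
Σ_{t=1}^{8}(y_t−ȳ)(y_{t+2}−ȳ) = 139.5200
γ_2 = 139.5200 / 10 = 13.952

13.952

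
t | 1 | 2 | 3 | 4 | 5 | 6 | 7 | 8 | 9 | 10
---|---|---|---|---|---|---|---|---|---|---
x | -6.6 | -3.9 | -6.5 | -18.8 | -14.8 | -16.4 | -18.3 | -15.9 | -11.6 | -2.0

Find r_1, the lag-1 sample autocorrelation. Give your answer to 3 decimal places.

0.405

Mean x̄ = (-6.6 − 3.9 − 6.5 − 18.8 − 14.8 − 16.4 − 18.3 − 15.9 − 11.6 − 2.0)/10 = -11.4800
Numerator Σ_{t=1}^{9}(x_t−x̄)(x_{t+1}−x̄) = 142.0136
Denominator Σ(x_t−x̄)² = 350.8160
r_1 = 142.0136 / 350.8160 = 0.405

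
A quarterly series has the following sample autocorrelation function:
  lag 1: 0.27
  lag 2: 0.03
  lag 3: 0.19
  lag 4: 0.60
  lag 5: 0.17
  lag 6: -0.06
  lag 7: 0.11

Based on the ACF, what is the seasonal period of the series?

The largest autocorrelation is r_4 = 0.60; the remaining lags stay at or below 0.27. The elevated value at lag 1 (0.27), dropping to 0.03 at lag 2, reflects decaying short-term dependence rather than seasonality.
The dominant spike at lag 4 indicates a seasonal period of 4.

4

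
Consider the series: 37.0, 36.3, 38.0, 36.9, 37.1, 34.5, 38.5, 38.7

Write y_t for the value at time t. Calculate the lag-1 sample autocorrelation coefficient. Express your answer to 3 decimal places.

-0.171

Mean ȳ = (37.0 + 36.3 + 38.0 + 36.9 + 37.1 + 34.5 + 38.5 + 38.7)/8 = 37.1250
Σ(y_t−ȳ)(y_{t+1}−ȳ) = (0.1031) + (-0.7219) + (-0.1969) + (0.0056) + (0.0656) + (-3.6094) + (2.1656) = -2.1881
Denominator Σ(y_t−ȳ)² = 12.7750
r_1 = -2.1881 / 12.7750 = -0.171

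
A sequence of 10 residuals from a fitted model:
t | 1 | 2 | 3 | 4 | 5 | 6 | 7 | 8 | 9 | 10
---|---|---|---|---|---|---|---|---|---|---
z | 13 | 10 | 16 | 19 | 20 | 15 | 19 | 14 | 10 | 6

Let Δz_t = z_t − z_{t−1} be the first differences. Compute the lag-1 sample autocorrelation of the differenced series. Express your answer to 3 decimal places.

-0.045

First differences Δz: -3, 6, 3, 1, -5, 4, -5, -4, -4
Mean of differences = -0.7778
Numerator Σ(Δz_t−Δz̄)(Δz_{t+1}−Δz̄) = -6.6049
Denominator Σ(Δz_t−Δz̄)² = 147.5556
r_1(Δz) = -6.6049 / 147.5556 = -0.045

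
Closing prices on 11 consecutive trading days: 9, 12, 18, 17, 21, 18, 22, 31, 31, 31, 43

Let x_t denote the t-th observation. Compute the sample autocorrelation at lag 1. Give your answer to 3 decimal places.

0.546

Mean x̄ = (9 + 12 + 18 + 17 + 21 + 18 + 22 + 31 + 31 + 31 + 43)/11 = 23.0000
Numerator Σ_{t=1}^{10}(x_t−x̄)(x_{t+1}−x̄) = 546.0000
Denominator Σ(x_t−x̄)² = 1000.0000
r_1 = 546.0000 / 1000.0000 = 0.546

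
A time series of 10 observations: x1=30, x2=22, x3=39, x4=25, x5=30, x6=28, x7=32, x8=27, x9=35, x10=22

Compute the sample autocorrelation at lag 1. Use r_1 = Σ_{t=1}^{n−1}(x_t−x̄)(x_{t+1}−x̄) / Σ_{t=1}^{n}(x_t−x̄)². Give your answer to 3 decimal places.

Mean x̄ = (30 + 22 + 39 + 25 + 30 + 28 + 32 + 27 + 35 + 22)/10 = 29.0000
Numerator Σ_{t=1}^{9}(x_t−x̄)(x_{t+1}−x̄) = -185.0000
Denominator Σ(x_t−x̄)² = 266.0000
r_1 = -185.0000 / 266.0000 = -0.695

-0.695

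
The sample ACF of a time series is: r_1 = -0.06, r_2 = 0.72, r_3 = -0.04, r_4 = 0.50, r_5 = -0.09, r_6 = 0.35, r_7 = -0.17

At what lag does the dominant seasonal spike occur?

2

The largest autocorrelation is r_2 = 0.72, with weaker echoes at lags 4 (0.50) and 6 (0.35); the remaining lags stay at or below -0.04.
The dominant spike at lag 2 indicates a seasonal period of 2.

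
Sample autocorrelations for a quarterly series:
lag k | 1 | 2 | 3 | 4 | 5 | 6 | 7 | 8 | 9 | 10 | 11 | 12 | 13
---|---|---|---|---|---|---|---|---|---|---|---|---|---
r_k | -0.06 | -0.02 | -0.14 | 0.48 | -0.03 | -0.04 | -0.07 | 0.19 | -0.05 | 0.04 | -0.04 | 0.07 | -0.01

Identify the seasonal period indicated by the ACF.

The largest autocorrelation is r_4 = 0.48, with a weaker echo at lag 8 (0.19); the remaining lags stay at or below 0.07.
The dominant spike at lag 4 indicates a seasonal period of 4.

4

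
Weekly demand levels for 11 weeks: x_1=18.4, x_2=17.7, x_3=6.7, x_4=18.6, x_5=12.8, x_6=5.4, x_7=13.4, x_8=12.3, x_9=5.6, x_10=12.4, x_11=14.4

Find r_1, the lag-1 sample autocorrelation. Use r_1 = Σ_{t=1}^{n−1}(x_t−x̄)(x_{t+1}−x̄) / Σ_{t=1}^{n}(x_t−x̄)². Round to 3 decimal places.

-0.169

Mean x̄ = (18.4 + 17.7 + 6.7 + 18.6 + 12.8 + 5.4 + 13.4 + 12.3 + 5.6 + 12.4 + 14.4)/11 = 12.5182
Numerator Σ_{t=1}^{10}(x_t−x̄)(x_{t+1}−x̄) = -39.7121
Denominator Σ(x_t−x̄)² = 235.2764
r_1 = -39.7121 / 235.2764 = -0.169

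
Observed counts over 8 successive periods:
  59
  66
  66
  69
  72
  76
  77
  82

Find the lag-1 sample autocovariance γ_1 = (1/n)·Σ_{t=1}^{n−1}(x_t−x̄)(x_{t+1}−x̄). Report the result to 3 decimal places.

Mean x̄ = (59 + 66 + 66 + 69 + 72 + 76 + 77 + 82)/8 = 70.8750
Deviations: -11.8750, -4.8750, -4.8750, -1.8750, 1.1250, 5.1250, 6.1250, 11.1250
Σ_{t=1}^{7}(x_t−x̄)(x_{t+1}−x̄) = 193.9844
γ_1 = 193.9844 / 8 = 24.248

24.248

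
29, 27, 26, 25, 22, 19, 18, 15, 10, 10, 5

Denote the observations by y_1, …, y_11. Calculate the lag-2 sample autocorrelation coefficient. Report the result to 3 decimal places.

0.486

Mean ȳ = (29 + 27 + 26 + 25 + 22 + 19 + 18 + 15 + 10 + 10 + 5)/11 = 18.7273
Numerator Σ_{t=1}^{9}(y_t−ȳ)(y_{t+2}−ȳ) = 307.3967
Denominator Σ(y_t−ȳ)² = 632.1818
r_2 = 307.3967 / 632.1818 = 0.486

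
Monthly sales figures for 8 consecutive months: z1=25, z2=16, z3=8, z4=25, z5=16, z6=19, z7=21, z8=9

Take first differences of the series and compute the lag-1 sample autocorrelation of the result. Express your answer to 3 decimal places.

-0.403

First differences Δz: -9, -8, 17, -9, 3, 2, -12
Mean of differences = -2.2857
Numerator Σ(Δz_t−Δz̄)(Δz_{t+1}−Δz̄) = -255.7959
Denominator Σ(Δz_t−Δz̄)² = 635.4286
r_1(Δz) = -255.7959 / 635.4286 = -0.403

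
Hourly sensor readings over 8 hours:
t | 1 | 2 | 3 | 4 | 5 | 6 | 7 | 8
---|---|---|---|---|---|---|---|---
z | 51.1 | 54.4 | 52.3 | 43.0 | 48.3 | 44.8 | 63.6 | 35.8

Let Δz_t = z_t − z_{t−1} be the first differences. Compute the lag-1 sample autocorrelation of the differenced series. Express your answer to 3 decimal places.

First differences Δz: 3.3, -2.1, -9.3, 5.3, -3.5, 18.8, -27.8
Mean of differences = -2.1857
Numerator Σ(Δz_t−Δz̄)(Δz_{t+1}−Δz̄) = -628.3488
Denominator Σ(Δz_t−Δz̄)² = 1234.9686
r_1(Δz) = -628.3488 / 1234.9686 = -0.509

-0.509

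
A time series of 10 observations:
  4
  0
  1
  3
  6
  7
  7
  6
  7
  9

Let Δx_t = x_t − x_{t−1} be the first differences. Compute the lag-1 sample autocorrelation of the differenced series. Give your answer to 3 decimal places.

First differences Δx: -4, 1, 2, 3, 1, 0, -1, 1, 2
Mean of differences = 0.5556
Numerator Σ(Δx_t−Δx̄)(Δx_{t+1}−Δx̄) = 3.8025
Denominator Σ(Δx_t−Δx̄)² = 34.2222
r_1(Δx) = 3.8025 / 34.2222 = 0.111

0.111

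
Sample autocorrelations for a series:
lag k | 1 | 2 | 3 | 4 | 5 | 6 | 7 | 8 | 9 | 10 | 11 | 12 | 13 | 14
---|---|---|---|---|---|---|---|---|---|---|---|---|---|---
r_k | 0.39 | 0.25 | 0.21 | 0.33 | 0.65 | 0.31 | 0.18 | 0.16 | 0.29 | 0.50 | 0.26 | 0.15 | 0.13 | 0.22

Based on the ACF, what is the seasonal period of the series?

The largest autocorrelation is r_5 = 0.65, with a weaker echo at lag 10 (0.50); the remaining lags stay at or below 0.39. The elevated value at lag 1 (0.39), dropping to 0.25 at lag 2, reflects decaying short-term dependence rather than seasonality.
The dominant spike at lag 5 indicates a seasonal period of 5.

5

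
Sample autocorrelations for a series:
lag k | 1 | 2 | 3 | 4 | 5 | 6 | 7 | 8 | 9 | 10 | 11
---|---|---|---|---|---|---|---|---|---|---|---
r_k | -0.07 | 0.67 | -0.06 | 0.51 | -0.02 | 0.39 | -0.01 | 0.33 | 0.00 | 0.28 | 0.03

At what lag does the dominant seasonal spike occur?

The largest autocorrelation is r_2 = 0.67, with weaker echoes at lags 4 (0.51), 6 (0.39), 8 (0.33) and 10 (0.28); the remaining lags stay at or below 0.03.
The dominant spike at lag 2 indicates a seasonal period of 2.

2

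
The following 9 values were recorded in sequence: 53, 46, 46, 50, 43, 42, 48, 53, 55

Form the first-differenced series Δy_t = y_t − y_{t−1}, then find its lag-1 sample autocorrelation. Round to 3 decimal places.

0.062

First differences Δy: -7, 0, 4, -7, -1, 6, 5, 2
Mean of differences = 0.2500
Numerator Σ(Δy_t−Δȳ)(Δy_{t+1}−Δȳ) = 11.1875
Denominator Σ(Δy_t−Δȳ)² = 179.5000
r_1(Δy) = 11.1875 / 179.5000 = 0.062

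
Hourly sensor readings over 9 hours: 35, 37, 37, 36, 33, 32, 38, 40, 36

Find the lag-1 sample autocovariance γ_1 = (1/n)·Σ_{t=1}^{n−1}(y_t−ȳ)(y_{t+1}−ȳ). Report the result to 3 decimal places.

Mean ȳ = (35 + 37 + 37 + 36 + 33 + 32 + 38 + 40 + 36)/9 = 36.0000
Σ_{t=1}^{8}(y_t−ȳ)(y_{t+1}−ȳ) = 12.0000
γ_1 = 12.0000 / 9 = 1.333

1.333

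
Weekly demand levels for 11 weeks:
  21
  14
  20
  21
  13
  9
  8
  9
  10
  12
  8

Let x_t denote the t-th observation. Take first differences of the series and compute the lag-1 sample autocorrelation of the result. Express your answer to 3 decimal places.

First differences Δx: -7, 6, 1, -8, -4, -1, 1, 1, 2, -4
Mean of differences = -1.3000
Numerator Σ(Δx_t−Δx̄)(Δx_{t+1}−Δx̄) = -18.2900
Denominator Σ(Δx_t−Δx̄)² = 172.1000
r_1(Δx) = -18.2900 / 172.1000 = -0.106

-0.106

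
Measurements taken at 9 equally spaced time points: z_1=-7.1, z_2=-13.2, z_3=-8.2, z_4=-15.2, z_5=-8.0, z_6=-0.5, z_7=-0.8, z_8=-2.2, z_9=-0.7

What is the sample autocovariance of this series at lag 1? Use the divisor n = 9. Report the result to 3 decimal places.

Mean z̄ = (-7.1 − 13.2 − 8.2 − 15.2 − 8.0 − 0.5 − 0.8 − 2.2 − 0.7)/9 = -6.2111
Σ_{t=1}^{8}(z_t−z̄)(z_{t+1}−z̄) = 118.5677
γ_1 = 118.5677 / 9 = 13.174

13.174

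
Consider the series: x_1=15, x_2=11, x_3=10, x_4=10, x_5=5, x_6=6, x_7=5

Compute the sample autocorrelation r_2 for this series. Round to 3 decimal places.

0.201

Mean x̄ = (15 + 11 + 10 + 10 + 5 + 6 + 5)/7 = 8.8571
Deviations from mean: 6.1429, 2.1429, 1.1429, 1.1429, -3.8571, -2.8571, -3.8571
Numerator Σ_{t=1}^{5}(x_t−x̄)(x_{t+2}−x̄) = 16.6735
Denominator Σ(x_t−x̄)² = 82.8571
r_2 = 16.6735 / 82.8571 = 0.201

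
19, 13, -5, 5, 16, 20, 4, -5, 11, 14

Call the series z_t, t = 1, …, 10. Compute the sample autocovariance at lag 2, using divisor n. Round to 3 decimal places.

Mean z̄ = (19 + 13 − 5 + 5 + 16 + 20 + 4 − 5 + 11 + 14)/10 = 9.2000
Σ_{t=1}^{8}(z_t−z̄)(z_{t+2}−z̄) = -563.2800
γ_2 = -563.2800 / 10 = -56.328

-56.328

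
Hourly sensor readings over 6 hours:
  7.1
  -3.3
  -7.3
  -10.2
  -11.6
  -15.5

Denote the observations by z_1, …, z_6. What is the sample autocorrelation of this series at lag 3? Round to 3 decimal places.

-0.189

Mean z̄ = (7.1 − 3.3 − 7.3 − 10.2 − 11.6 − 15.5)/6 = -6.8000
Deviations from mean: 13.9000, 3.5000, -0.5000, -3.4000, -4.8000, -8.7000
Σ(z_t−z̄)(z_{t+3}−z̄) = (-47.2600) + (-16.8000) + (4.3500) = -59.7100
Denominator Σ(z_t−z̄)² = 316.0000
r_3 = -59.7100 / 316.0000 = -0.189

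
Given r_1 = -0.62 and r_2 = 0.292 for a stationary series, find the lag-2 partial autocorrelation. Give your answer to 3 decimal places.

φ_{22} = (r_2 − r_1²) / (1 − r_1²)
r_1² = (-0.62)² = 0.3844
Numerator = 0.292 − 0.3844 = -0.0924; denominator = 1 − 0.3844 = 0.6156
φ_{22} = -0.0924 / 0.6156 = -0.150

-0.150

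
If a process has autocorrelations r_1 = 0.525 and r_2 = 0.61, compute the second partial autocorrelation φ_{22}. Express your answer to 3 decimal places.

φ_{22} = (r_2 − r_1²) / (1 − r_1²)
r_1² = (0.525)² = 0.275625
Numerator = 0.61 − 0.2756 = 0.3344; denominator = 1 − 0.2756 = 0.7244
φ_{22} = 0.3344 / 0.7244 = 0.462

0.462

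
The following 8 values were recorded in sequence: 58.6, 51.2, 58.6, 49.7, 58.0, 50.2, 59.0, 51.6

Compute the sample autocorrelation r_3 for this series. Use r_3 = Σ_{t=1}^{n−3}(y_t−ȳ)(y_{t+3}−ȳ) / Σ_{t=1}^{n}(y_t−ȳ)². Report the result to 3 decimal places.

Mean ȳ = (58.6 + 51.2 + 58.6 + 49.7 + 58.0 + 50.2 + 59.0 + 51.6)/8 = 54.6125
Deviations from mean: 3.9875, -3.4125, 3.9875, -4.9125, 3.3875, -4.4125, 4.3875, -3.0125
Σ(y_t−ȳ)(y_{t+3}−ȳ) = (-19.5886) + (-11.5598) + (-17.5948) + (-21.5536) + (-10.2048) = -80.5017
Denominator Σ(y_t−ȳ)² = 126.8488
r_3 = -80.5017 / 126.8488 = -0.635

-0.635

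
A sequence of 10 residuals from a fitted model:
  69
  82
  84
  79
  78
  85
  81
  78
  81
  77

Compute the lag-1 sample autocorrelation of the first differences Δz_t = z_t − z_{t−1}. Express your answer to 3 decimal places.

-0.079

First differences Δz: 13, 2, -5, -1, 7, -4, -3, 3, -4
Mean of differences = 0.8889
Numerator Σ(Δz_t−Δz̄)(Δz_{t+1}−Δz̄) = -22.9012
Denominator Σ(Δz_t−Δz̄)² = 290.8889
r_1(Δz) = -22.9012 / 290.8889 = -0.079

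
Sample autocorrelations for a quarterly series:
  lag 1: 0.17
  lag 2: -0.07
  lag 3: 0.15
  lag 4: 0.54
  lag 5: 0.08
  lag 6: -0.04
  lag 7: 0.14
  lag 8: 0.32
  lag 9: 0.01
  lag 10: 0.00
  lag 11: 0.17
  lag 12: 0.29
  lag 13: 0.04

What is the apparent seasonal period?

4

The largest autocorrelation is r_4 = 0.54, with weaker echoes at lags 8 (0.32) and 12 (0.29); the remaining lags stay at or below 0.17.
The dominant spike at lag 4 indicates a seasonal period of 4.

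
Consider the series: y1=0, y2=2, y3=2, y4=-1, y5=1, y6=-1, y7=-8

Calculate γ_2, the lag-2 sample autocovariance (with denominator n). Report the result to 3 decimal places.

Mean ȳ = (0 + 2 + 2 − 1 + 1 − 1 − 8)/7 = -0.7143
Σ_{t=1}^{5}(y_t−ȳ)(y_{t+2}−ȳ) = -6.5918
γ_2 = -6.5918 / 7 = -0.942

-0.942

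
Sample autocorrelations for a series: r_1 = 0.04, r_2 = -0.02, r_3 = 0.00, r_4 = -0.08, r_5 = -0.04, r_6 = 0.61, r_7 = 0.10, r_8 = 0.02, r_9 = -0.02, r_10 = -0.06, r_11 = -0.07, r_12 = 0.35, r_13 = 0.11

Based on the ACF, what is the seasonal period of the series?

The largest autocorrelation is r_6 = 0.61, with a weaker echo at lag 12 (0.35); the remaining lags stay at or below 0.11.
The dominant spike at lag 6 indicates a seasonal period of 6.

6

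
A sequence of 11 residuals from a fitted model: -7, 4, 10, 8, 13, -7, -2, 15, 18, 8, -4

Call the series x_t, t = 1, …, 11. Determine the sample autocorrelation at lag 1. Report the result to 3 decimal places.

0.131

Mean x̄ = (-7 + 4 + 10 + 8 + 13 − 7 − 2 + 15 + 18 + 8 − 4)/11 = 5.0909
Numerator Σ_{t=1}^{10}(x_t−x̄)(x_{t+1}−x̄) = 103.9917
Denominator Σ(x_t−x̄)² = 794.9091
r_1 = 103.9917 / 794.9091 = 0.131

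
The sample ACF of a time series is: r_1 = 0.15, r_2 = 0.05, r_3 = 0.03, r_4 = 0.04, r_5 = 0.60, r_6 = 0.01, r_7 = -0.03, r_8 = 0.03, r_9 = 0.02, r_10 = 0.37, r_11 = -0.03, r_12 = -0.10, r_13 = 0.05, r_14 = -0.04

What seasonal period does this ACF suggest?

The largest autocorrelation is r_5 = 0.60, with a weaker echo at lag 10 (0.37); the remaining lags stay at or below 0.15.
The dominant spike at lag 5 indicates a seasonal period of 5.

5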